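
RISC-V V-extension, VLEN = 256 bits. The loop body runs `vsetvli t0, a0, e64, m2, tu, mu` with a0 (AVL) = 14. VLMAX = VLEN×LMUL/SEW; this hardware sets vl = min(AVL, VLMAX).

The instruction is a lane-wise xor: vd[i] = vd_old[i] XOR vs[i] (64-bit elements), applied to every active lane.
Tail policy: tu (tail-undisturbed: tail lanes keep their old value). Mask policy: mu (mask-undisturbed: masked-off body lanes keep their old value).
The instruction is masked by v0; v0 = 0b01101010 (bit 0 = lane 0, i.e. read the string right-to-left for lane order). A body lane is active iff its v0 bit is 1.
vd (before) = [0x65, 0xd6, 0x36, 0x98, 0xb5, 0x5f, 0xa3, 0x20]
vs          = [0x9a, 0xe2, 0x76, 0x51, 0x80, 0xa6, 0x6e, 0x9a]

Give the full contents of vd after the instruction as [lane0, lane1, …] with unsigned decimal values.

VLMAX = VLEN×LMUL/SEW = 256×2/64 = 8
vl ← min(14, 8) = 8
  i=0: mask-off/keep → 101
  i=1: xor(0xd6,0xe2) → 52
  i=2: mask-off/keep → 54
  i=3: xor(0x98,0x51) → 201
  i=4: mask-off/keep → 181
  i=5: xor(0x5f,0xa6) → 249
  i=6: xor(0xa3,0x6e) → 205
  i=7: mask-off/keep → 32

vd = [101, 52, 54, 201, 181, 249, 205, 32]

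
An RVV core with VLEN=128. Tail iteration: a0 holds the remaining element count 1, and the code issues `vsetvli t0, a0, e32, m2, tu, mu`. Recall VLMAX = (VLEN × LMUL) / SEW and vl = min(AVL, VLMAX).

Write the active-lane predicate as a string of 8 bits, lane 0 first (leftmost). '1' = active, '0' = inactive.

VLMAX = VLEN×LMUL/SEW = 128×2/32 = 8
AVL=1 ≤ VLMAX=8, so vl = 1
bits (lane 0 leftmost): 10000000

predicate = 10000000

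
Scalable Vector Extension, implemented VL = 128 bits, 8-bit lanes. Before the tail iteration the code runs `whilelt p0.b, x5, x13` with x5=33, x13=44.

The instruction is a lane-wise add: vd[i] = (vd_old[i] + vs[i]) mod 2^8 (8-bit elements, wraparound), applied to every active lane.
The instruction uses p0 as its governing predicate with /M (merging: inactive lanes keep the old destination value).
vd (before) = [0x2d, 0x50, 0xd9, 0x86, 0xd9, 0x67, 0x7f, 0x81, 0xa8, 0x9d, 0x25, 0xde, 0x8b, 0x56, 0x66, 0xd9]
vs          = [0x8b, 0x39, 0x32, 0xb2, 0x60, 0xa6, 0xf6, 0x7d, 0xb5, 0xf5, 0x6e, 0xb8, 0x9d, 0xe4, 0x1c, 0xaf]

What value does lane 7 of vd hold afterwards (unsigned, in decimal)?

vd[7] = 254

lane count: 128 div 8 = 16
p0[j] = (33+j < 44); true for j=0..10 → 11 lanes set
[0] add(0x2d,0x8b) = 0xb8
[1] add(0x50,0x39) = 0x89
[2] add(0xd9,0x32) = 0x0b
[3] add(0x86,0xb2) = 0x38
[4] add(0xd9,0x60) = 0x39
[5] add(0x67,0xa6) = 0x0d
[6] add(0x7f,0xf6) = 0x75
[7] add(0x81,0x7d) = 0xfe
[8] add(0xa8,0xb5) = 0x5d
[9] add(0x9d,0xf5) = 0x92
[10] add(0x25,0x6e) = 0x93
[11] tail/keep = 0xde
[12] tail/keep = 0x8b
[13] tail/keep = 0x56
[14] tail/keep = 0x66
[15] tail/keep = 0xd9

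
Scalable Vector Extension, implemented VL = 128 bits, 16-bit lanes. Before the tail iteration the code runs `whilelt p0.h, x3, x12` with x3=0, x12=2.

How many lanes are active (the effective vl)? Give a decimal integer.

vl = 2

register lanes = 128/16 = 8
active while 0+j < 2, i.e. j ∈ [0,2) capped at 8 ⇒ 2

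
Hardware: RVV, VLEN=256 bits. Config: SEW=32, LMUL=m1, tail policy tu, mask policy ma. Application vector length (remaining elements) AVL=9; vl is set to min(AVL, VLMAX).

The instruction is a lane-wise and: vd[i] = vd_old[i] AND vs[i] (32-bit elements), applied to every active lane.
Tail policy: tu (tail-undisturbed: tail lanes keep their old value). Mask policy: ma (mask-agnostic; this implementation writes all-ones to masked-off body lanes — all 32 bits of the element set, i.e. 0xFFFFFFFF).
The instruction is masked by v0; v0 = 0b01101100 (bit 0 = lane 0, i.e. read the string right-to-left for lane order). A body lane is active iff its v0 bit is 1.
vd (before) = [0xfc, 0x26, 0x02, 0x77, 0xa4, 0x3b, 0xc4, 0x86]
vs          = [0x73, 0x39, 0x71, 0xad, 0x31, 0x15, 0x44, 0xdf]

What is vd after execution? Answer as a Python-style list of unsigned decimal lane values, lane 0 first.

lanes per group: 256·1/32 = 8
vl = min(AVL, VLMAX) = min(9, 8) = 8
vd[0] mask-off/ones -> 0xffffffff
vd[1] mask-off/ones -> 0xffffffff
vd[2] and(0x02,0x71) -> 0x00
vd[3] and(0x77,0xad) -> 0x25
vd[4] mask-off/ones -> 0xffffffff
vd[5] and(0x3b,0x15) -> 0x11
vd[6] and(0xc4,0x44) -> 0x44
vd[7] mask-off/ones -> 0xffffffff

vd = [4294967295, 4294967295, 0, 37, 4294967295, 17, 68, 4294967295]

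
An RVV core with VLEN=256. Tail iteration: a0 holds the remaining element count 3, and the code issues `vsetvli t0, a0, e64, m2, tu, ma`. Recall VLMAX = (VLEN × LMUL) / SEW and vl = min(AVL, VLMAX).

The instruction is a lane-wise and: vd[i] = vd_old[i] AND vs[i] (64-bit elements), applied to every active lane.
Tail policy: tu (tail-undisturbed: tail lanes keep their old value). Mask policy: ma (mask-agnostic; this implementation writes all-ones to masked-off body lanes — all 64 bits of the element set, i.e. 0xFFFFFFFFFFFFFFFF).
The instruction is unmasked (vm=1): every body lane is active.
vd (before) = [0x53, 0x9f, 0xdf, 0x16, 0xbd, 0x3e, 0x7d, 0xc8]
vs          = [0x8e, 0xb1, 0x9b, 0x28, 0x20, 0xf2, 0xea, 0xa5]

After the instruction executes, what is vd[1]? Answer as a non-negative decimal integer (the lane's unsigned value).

vd[1] = 145

VLMAX = (256 × 2) / 64 = 8 lanes
vl = min(AVL, VLMAX) = min(3, 8) = 3
vd[0] and(0x53,0x8e) -> 0x02
vd[1] and(0x9f,0xb1) -> 0x91
vd[2] and(0xdf,0x9b) -> 0x9b
vd[3] tail/keep -> 0x16
vd[4] tail/keep -> 0xbd
vd[5] tail/keep -> 0x3e
vd[6] tail/keep -> 0x7d
vd[7] tail/keep -> 0xc8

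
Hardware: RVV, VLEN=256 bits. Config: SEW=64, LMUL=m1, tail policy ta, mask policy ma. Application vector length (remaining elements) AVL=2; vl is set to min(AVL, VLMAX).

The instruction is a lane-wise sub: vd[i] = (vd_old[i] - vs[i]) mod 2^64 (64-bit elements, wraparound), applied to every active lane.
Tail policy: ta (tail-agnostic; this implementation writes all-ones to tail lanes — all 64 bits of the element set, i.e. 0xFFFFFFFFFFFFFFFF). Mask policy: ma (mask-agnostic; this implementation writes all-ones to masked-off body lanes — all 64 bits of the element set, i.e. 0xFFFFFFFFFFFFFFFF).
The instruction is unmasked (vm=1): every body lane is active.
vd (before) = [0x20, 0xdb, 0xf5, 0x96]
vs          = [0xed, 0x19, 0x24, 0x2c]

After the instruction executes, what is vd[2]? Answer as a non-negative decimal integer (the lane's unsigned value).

lanes per group: 256·1/64 = 4
vl = min(AVL, VLMAX) = min(2, 4) = 2
[0] sub(0x20,0xed) = 0xffffffffffffff33
[1] sub(0xdb,0x19) = 0xc2
[2] tail/ones = 0xffffffffffffffff
[3] tail/ones = 0xffffffffffffffff

vd[2] = 18446744073709551615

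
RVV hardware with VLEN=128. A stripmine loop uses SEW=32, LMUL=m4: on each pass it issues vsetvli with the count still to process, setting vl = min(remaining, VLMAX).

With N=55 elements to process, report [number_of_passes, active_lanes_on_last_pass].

VLMAX = VLEN×LMUL/SEW = 128×4/32 = 16
55 elements at 16/iter → 4 passes, remainder 7 on the last

[iterations, last_vl] = [4, 7]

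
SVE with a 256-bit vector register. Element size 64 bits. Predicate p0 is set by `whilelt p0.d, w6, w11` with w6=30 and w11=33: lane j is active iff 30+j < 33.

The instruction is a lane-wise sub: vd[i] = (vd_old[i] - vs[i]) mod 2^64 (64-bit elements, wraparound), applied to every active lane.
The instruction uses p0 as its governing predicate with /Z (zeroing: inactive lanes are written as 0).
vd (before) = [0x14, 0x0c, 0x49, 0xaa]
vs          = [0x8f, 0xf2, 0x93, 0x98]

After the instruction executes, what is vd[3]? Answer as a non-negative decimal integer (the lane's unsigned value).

vd[3] = 0

256-bit reg / 64-bit elem → 4 lanes
whilelt: lane j active iff 30+j < 33 → j < 3 → 3 active
[0] sub(0x14,0x8f) = 0xffffffffffffff85
[1] sub(0x0c,0xf2) = 0xffffffffffffff1a
[2] sub(0x49,0x93) = 0xffffffffffffffb6
[3] tail/zero = 0x00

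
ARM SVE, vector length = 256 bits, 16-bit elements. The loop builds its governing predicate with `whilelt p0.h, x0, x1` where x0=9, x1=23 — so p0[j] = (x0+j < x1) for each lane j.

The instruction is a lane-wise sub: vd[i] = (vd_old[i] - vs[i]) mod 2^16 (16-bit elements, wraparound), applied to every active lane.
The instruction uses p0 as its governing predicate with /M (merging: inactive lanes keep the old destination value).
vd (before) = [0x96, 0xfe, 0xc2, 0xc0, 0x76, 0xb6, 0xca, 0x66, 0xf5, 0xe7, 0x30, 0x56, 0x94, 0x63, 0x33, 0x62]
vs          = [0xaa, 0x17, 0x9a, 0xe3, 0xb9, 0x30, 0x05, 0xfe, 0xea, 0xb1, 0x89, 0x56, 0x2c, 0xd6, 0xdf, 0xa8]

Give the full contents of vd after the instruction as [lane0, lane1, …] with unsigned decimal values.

register lanes = 256/16 = 16
p0[j] = (9+j < 23); true for j=0..13 → 14 lanes set
vd[0] sub(0x96,0xaa) -> 0xffec
vd[1] sub(0xfe,0x17) -> 0xe7
vd[2] sub(0xc2,0x9a) -> 0x28
vd[3] sub(0xc0,0xe3) -> 0xffdd
vd[4] sub(0x76,0xb9) -> 0xffbd
vd[5] sub(0xb6,0x30) -> 0x86
vd[6] sub(0xca,0x05) -> 0xc5
vd[7] sub(0x66,0xfe) -> 0xff68
vd[8] sub(0xf5,0xea) -> 0x0b
vd[9] sub(0xe7,0xb1) -> 0x36
vd[10] sub(0x30,0x89) -> 0xffa7
vd[11] sub(0x56,0x56) -> 0x00
vd[12] sub(0x94,0x2c) -> 0x68
vd[13] sub(0x63,0xd6) -> 0xff8d
vd[14] tail/keep -> 0x33
vd[15] tail/keep -> 0x62

vd = [65516, 231, 40, 65501, 65469, 134, 197, 65384, 11, 54, 65447, 0, 104, 65421, 51, 98]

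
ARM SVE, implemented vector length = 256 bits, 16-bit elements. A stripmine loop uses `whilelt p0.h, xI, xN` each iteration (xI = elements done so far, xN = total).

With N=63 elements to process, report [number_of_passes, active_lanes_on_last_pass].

256-bit reg / 16-bit elem → 16 lanes
N=63: ⌈63/16⌉ = 4 iters; last vl = 63 − 3×16 = 15

[iterations, last_vl] = [4, 15]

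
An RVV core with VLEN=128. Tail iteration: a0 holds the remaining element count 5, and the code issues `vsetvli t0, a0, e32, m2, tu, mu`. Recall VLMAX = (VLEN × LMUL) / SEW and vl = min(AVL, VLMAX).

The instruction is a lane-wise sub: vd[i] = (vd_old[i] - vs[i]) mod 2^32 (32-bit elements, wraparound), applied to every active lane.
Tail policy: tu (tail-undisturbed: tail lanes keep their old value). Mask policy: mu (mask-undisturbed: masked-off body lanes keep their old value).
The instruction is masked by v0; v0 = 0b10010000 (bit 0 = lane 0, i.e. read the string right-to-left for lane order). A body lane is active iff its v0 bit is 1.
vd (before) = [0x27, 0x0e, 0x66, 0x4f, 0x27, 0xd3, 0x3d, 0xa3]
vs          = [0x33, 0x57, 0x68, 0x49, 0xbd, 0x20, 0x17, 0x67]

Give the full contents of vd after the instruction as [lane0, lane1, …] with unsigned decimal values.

lanes per group: 128·2/32 = 8
vl = min(AVL, VLMAX) = min(5, 8) = 5
lane  0: mask-off/keep ⇒ 0x27
lane  1: mask-off/keep ⇒ 0x0e
lane  2: mask-off/keep ⇒ 0x66
lane  3: mask-off/keep ⇒ 0x4f
lane  4: sub(0x27,0xbd) ⇒ 0xffffff6a
lane  5: tail/keep ⇒ 0xd3
lane  6: tail/keep ⇒ 0x3d
lane  7: tail/keep ⇒ 0xa3

vd = [39, 14, 102, 79, 4294967146, 211, 61, 163]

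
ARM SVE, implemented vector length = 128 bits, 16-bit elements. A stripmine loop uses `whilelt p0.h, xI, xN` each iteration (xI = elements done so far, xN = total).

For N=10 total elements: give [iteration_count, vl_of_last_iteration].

128-bit reg / 16-bit elem → 8 lanes
iterations = ceil(10/8) = 2; final-pass vl = 2

[iterations, last_vl] = [2, 2]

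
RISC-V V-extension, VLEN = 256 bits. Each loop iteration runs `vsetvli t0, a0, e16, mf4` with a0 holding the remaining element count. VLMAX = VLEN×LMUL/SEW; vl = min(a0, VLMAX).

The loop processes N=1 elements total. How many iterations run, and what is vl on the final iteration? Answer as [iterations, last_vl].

lanes per group: 256·1/4/16 = 4
1 elements at 4/iter → 1 passes, remainder 1 on the last

[iterations, last_vl] = [1, 1]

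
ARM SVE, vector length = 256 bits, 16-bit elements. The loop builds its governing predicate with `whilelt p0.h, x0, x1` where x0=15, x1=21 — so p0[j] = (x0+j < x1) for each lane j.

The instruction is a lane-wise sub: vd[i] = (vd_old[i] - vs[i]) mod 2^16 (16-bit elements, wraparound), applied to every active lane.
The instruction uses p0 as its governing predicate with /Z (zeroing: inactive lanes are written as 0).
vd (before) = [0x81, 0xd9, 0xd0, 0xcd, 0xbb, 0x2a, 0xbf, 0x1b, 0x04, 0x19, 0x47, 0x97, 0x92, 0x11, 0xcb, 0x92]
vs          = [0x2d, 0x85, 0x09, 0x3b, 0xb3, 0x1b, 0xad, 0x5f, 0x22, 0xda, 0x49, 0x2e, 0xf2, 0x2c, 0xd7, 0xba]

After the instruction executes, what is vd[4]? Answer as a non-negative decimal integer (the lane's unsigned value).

vd[4] = 8

256-bit reg / 16-bit elem → 16 lanes
whilelt: lane j active iff 15+j < 21 → j < 6 → 6 active
lane  0: sub(0x81,0x2d) ⇒ 0x54
lane  1: sub(0xd9,0x85) ⇒ 0x54
lane  2: sub(0xd0,0x09) ⇒ 0xc7
lane  3: sub(0xcd,0x3b) ⇒ 0x92
lane  4: sub(0xbb,0xb3) ⇒ 0x08
lane  5: sub(0x2a,0x1b) ⇒ 0x0f
lane  6: tail/zero ⇒ 0x00
lane  7: tail/zero ⇒ 0x00
lane  8: tail/zero ⇒ 0x00
lane  9: tail/zero ⇒ 0x00
lane 10: tail/zero ⇒ 0x00
lane 11: tail/zero ⇒ 0x00
lane 12: tail/zero ⇒ 0x00
lane 13: tail/zero ⇒ 0x00
lane 14: tail/zero ⇒ 0x00
lane 15: tail/zero ⇒ 0x00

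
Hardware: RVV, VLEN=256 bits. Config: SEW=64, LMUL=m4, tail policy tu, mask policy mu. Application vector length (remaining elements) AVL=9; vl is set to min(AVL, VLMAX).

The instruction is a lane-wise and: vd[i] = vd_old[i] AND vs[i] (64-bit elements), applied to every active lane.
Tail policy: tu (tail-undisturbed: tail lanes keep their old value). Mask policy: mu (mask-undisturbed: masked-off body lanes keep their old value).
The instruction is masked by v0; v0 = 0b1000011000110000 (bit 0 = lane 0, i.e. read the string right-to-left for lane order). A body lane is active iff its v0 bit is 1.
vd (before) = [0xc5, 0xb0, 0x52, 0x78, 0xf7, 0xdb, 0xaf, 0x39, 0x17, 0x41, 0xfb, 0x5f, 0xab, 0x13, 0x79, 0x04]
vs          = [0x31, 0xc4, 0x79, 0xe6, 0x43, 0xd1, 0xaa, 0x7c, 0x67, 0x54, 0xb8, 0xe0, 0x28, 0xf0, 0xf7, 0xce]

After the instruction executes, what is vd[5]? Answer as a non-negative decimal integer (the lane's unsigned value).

lanes per group: 256·4/64 = 16
vl ← min(9, 16) = 9
  i=0: mask-off/keep → 197
  i=1: mask-off/keep → 176
  i=2: mask-off/keep → 82
  i=3: mask-off/keep → 120
  i=4: and(0xf7,0x43) → 67
  i=5: and(0xdb,0xd1) → 209
  i=6: mask-off/keep → 175
  i=7: mask-off/keep → 57
  i=8: mask-off/keep → 23
  i=9: tail/keep → 65
  i=10: tail/keep → 251
  i=11: tail/keep → 95
  i=12: tail/keep → 171
  i=13: tail/keep → 19
  i=14: tail/keep → 121
  i=15: tail/keep → 4

vd[5] = 209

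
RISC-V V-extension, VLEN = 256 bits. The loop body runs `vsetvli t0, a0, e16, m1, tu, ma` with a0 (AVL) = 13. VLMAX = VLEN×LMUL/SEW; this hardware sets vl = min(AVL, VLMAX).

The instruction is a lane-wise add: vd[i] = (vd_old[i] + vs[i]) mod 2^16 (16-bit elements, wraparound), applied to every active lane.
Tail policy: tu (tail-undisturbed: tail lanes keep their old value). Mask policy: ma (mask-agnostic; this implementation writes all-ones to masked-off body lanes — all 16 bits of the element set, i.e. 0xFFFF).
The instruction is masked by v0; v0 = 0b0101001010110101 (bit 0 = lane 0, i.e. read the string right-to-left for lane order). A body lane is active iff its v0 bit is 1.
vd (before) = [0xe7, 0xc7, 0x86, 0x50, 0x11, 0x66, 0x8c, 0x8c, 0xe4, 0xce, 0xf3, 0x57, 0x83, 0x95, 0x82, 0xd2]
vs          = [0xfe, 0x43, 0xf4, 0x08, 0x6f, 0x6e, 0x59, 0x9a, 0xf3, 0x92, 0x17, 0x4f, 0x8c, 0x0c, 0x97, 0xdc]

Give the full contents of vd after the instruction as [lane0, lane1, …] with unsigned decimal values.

VLMAX = (256 × 1) / 16 = 16 lanes
vl = min(AVL, VLMAX) = min(13, 16) = 13
  i=0: add(0xe7,0xfe) → 485
  i=1: mask-off/ones → 65535
  i=2: add(0x86,0xf4) → 378
  i=3: mask-off/ones → 65535
  i=4: add(0x11,0x6f) → 128
  i=5: add(0x66,0x6e) → 212
  i=6: mask-off/ones → 65535
  i=7: add(0x8c,0x9a) → 294
  i=8: mask-off/ones → 65535
  i=9: add(0xce,0x92) → 352
  i=10: mask-off/ones → 65535
  i=11: mask-off/ones → 65535
  i=12: add(0x83,0x8c) → 271
  i=13: tail/keep → 149
  i=14: tail/keep → 130
  i=15: tail/keep → 210

vd = [485, 65535, 378, 65535, 128, 212, 65535, 294, 65535, 352, 65535, 65535, 271, 149, 130, 210]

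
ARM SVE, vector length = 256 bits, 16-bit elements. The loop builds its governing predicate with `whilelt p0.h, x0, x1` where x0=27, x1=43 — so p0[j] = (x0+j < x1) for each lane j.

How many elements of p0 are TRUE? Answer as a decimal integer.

register lanes = 256/16 = 16
p0[j] = (27+j < 43); true for j=0..15 → 16 lanes set

vl = 16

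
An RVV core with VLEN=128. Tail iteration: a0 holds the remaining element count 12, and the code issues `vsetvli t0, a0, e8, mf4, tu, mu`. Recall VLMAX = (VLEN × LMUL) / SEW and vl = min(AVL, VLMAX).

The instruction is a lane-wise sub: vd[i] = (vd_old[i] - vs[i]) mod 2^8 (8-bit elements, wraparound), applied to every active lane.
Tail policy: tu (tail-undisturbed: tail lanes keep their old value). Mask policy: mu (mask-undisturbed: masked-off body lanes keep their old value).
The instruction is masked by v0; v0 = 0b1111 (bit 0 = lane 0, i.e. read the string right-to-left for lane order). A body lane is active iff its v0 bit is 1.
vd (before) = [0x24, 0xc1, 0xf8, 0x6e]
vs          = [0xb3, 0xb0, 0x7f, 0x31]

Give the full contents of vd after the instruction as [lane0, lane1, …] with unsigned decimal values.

VLMAX = VLEN×LMUL/SEW = 128×1/4/8 = 4
vl ← min(12, 4) = 4
vd[0] sub(0x24,0xb3) -> 0x71
vd[1] sub(0xc1,0xb0) -> 0x11
vd[2] sub(0xf8,0x7f) -> 0x79
vd[3] sub(0x6e,0x31) -> 0x3d

vd = [113, 17, 121, 61]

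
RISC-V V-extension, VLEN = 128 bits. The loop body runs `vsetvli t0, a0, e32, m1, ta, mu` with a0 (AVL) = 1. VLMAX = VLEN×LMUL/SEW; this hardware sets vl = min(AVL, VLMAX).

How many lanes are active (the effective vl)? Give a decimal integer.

VLMAX = (128 × 1) / 32 = 4 lanes
AVL=1 ≤ VLMAX=4, so vl = 1

vl = 1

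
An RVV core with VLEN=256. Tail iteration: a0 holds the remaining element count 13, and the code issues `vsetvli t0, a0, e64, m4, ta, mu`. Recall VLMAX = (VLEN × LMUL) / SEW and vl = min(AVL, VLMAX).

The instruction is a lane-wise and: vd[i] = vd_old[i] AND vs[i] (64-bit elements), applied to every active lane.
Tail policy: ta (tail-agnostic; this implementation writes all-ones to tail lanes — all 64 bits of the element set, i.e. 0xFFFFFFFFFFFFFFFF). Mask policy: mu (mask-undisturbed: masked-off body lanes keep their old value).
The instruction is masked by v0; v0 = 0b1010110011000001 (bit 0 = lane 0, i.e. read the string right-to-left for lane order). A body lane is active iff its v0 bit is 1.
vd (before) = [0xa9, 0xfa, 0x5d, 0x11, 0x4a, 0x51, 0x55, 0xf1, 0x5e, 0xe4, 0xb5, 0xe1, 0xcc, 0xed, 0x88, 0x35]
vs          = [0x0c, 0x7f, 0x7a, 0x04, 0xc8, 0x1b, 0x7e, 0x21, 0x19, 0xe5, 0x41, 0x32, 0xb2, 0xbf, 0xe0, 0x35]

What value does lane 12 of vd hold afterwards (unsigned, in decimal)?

vd[12] = 204

VLMAX = (256 × 4) / 64 = 16 lanes
AVL=13 ≤ VLMAX=16, so vl = 13
lane  0: and(0xa9,0x0c) ⇒ 0x08
lane  1: mask-off/keep ⇒ 0xfa
lane  2: mask-off/keep ⇒ 0x5d
lane  3: mask-off/keep ⇒ 0x11
lane  4: mask-off/keep ⇒ 0x4a
lane  5: mask-off/keep ⇒ 0x51
lane  6: and(0x55,0x7e) ⇒ 0x54
lane  7: and(0xf1,0x21) ⇒ 0x21
lane  8: mask-off/keep ⇒ 0x5e
lane  9: mask-off/keep ⇒ 0xe4
lane 10: and(0xb5,0x41) ⇒ 0x01
lane 11: and(0xe1,0x32) ⇒ 0x20
lane 12: mask-off/keep ⇒ 0xcc
lane 13: tail/ones ⇒ 0xffffffffffffffff
lane 14: tail/ones ⇒ 0xffffffffffffffff
lane 15: tail/ones ⇒ 0xffffffffffffffff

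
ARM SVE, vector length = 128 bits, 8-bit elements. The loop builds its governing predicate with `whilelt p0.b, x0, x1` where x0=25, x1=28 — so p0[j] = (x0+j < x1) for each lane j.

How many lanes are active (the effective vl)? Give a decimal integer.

lane count: 128 div 8 = 16
p0[j] = (25+j < 28); true for j=0..2 → 3 lanes set

vl = 3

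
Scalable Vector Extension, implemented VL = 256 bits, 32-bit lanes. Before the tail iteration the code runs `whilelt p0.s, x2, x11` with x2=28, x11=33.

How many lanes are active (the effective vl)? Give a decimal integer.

register lanes = 256/32 = 8
whilelt: lane j active iff 28+j < 33 → j < 5 → 5 active

vl = 5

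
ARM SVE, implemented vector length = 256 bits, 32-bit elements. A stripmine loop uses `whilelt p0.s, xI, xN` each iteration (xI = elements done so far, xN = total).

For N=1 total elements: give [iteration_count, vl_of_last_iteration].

[iterations, last_vl] = [1, 1]

lane count: 256 div 32 = 8
N=1: ⌈1/8⌉ = 1 iters; last vl = 1 − 0×8 = 1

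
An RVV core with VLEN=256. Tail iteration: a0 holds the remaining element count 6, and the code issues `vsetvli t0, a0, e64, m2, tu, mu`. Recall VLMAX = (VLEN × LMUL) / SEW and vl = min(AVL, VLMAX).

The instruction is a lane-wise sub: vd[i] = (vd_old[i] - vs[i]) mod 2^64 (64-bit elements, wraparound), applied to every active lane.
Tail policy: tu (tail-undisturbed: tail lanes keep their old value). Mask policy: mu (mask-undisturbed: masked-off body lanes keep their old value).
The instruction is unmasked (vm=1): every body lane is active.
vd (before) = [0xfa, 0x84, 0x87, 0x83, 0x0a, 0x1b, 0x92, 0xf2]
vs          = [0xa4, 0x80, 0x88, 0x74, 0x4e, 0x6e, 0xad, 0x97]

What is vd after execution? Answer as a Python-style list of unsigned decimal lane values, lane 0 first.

VLMAX = VLEN×LMUL/SEW = 256×2/64 = 8
vl = min(AVL, VLMAX) = min(6, 8) = 6
vd[0] sub(0xfa,0xa4) -> 0x56
vd[1] sub(0x84,0x80) -> 0x04
vd[2] sub(0x87,0x88) -> 0xffffffffffffffff
vd[3] sub(0x83,0x74) -> 0x0f
vd[4] sub(0x0a,0x4e) -> 0xffffffffffffffbc
vd[5] sub(0x1b,0x6e) -> 0xffffffffffffffad
vd[6] tail/keep -> 0x92
vd[7] tail/keep -> 0xf2

vd = [86, 4, 18446744073709551615, 15, 18446744073709551548, 18446744073709551533, 146, 242]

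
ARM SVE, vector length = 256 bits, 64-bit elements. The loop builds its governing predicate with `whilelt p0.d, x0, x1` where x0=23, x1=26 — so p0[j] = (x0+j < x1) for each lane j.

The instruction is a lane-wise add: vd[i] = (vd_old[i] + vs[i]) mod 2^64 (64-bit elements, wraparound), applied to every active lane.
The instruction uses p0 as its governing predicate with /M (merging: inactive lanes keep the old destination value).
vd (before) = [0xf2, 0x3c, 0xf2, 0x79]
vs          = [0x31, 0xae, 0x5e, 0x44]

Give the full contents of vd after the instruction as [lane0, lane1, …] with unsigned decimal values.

vd = [291, 234, 336, 121]

register lanes = 256/64 = 4
whilelt: lane j active iff 23+j < 26 → j < 3 → 3 active
  i=0: add(0xf2,0x31) → 291
  i=1: add(0x3c,0xae) → 234
  i=2: add(0xf2,0x5e) → 336
  i=3: tail/keep → 121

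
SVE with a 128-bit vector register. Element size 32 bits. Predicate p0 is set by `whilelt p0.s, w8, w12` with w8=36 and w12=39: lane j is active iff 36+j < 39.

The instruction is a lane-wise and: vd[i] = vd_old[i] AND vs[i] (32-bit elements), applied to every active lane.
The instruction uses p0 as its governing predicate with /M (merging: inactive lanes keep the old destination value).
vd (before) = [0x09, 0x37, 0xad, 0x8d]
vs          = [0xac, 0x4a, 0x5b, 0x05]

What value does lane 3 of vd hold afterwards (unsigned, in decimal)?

register lanes = 128/32 = 4
whilelt: lane j active iff 36+j < 39 → j < 3 → 3 active
  i=0: and(0x09,0xac) → 8
  i=1: and(0x37,0x4a) → 2
  i=2: and(0xad,0x5b) → 9
  i=3: tail/keep → 141

vd[3] = 141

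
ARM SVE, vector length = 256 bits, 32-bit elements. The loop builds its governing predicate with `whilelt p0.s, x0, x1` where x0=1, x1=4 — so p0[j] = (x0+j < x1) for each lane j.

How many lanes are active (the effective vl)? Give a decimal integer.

vl = 3

lane count: 256 div 32 = 8
p0[j] = (1+j < 4); true for j=0..2 → 3 lanes set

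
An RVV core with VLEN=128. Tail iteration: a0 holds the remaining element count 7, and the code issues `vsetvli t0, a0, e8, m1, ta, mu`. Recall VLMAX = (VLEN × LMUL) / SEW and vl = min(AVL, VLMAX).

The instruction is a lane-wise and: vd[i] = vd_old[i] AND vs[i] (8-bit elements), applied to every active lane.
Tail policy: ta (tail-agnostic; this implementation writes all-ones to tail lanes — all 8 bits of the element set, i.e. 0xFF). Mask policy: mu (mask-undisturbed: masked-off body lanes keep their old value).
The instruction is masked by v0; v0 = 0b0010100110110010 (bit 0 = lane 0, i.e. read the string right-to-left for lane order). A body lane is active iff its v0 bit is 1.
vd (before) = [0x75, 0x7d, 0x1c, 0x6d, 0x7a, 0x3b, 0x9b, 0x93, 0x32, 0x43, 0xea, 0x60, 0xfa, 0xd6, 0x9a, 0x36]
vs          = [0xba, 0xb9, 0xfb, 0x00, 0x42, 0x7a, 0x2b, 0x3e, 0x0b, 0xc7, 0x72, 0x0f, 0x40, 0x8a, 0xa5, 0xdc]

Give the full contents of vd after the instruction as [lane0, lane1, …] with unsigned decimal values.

lanes per group: 128·1/8 = 16
vl ← min(7, 16) = 7
  i=0: mask-off/keep → 117
  i=1: and(0x7d,0xb9) → 57
  i=2: mask-off/keep → 28
  i=3: mask-off/keep → 109
  i=4: and(0x7a,0x42) → 66
  i=5: and(0x3b,0x7a) → 58
  i=6: mask-off/keep → 155
  i=7: tail/ones → 255
  i=8: tail/ones → 255
  i=9: tail/ones → 255
  i=10: tail/ones → 255
  i=11: tail/ones → 255
  i=12: tail/ones → 255
  i=13: tail/ones → 255
  i=14: tail/ones → 255
  i=15: tail/ones → 255

vd = [117, 57, 28, 109, 66, 58, 155, 255, 255, 255, 255, 255, 255, 255, 255, 255]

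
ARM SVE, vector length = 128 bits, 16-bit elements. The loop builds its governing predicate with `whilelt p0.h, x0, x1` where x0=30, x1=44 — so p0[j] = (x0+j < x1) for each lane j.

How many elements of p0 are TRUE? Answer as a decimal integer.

vl = 8

register lanes = 128/16 = 8
active while 30+j < 44, i.e. j ∈ [0,14) capped at 8 ⇒ 8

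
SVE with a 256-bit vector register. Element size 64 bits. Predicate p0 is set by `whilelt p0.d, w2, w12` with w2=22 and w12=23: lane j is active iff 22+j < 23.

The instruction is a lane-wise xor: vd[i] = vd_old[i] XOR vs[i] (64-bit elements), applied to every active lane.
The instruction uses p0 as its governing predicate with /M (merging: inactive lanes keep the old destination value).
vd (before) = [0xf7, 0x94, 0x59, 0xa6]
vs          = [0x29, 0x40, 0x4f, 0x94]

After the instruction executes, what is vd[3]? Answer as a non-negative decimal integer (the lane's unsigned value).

256-bit reg / 64-bit elem → 4 lanes
whilelt: lane j active iff 22+j < 23 → j < 1 → 1 active
  i=0: xor(0xf7,0x29) → 222
  i=1: tail/keep → 148
  i=2: tail/keep → 89
  i=3: tail/keep → 166

vd[3] = 166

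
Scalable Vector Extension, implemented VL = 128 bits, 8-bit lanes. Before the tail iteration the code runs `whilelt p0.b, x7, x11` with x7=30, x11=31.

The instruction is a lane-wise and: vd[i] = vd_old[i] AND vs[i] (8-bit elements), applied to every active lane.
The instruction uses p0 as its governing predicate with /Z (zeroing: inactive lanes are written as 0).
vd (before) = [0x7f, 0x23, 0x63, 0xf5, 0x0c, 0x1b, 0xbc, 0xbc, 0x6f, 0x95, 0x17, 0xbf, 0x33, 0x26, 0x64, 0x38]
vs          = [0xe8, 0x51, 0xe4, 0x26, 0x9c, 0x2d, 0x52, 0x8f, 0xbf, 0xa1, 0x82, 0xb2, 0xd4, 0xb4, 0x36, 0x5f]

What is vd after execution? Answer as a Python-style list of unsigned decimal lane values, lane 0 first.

lane count: 128 div 8 = 16
whilelt: lane j active iff 30+j < 31 → j < 1 → 1 active
vd[0] and(0x7f,0xe8) -> 0x68
vd[1] tail/zero -> 0x00
vd[2] tail/zero -> 0x00
vd[3] tail/zero -> 0x00
vd[4] tail/zero -> 0x00
vd[5] tail/zero -> 0x00
vd[6] tail/zero -> 0x00
vd[7] tail/zero -> 0x00
vd[8] tail/zero -> 0x00
vd[9] tail/zero -> 0x00
vd[10] tail/zero -> 0x00
vd[11] tail/zero -> 0x00
vd[12] tail/zero -> 0x00
vd[13] tail/zero -> 0x00
vd[14] tail/zero -> 0x00
vd[15] tail/zero -> 0x00

vd = [104, 0, 0, 0, 0, 0, 0, 0, 0, 0, 0, 0, 0, 0, 0, 0]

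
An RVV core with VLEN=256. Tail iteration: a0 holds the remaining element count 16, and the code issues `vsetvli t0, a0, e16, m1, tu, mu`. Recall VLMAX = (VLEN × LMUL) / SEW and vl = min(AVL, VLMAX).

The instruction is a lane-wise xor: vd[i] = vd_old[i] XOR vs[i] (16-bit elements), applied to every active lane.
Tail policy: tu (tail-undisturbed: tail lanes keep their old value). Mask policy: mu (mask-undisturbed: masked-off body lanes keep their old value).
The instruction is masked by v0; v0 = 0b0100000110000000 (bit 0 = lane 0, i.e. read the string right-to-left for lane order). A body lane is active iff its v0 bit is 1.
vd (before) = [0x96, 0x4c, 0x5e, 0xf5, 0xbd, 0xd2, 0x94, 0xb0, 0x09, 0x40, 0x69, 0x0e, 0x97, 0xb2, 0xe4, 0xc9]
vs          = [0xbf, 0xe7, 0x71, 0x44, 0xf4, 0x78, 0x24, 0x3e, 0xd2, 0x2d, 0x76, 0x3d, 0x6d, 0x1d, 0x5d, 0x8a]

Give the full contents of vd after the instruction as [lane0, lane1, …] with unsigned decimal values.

vd = [150, 76, 94, 245, 189, 210, 148, 142, 219, 64, 105, 14, 151, 178, 185, 201]

lanes per group: 256·1/16 = 16
vl ← min(16, 16) = 16
[0] mask-off/keep = 0x96
[1] mask-off/keep = 0x4c
[2] mask-off/keep = 0x5e
[3] mask-off/keep = 0xf5
[4] mask-off/keep = 0xbd
[5] mask-off/keep = 0xd2
[6] mask-off/keep = 0x94
[7] xor(0xb0,0x3e) = 0x8e
[8] xor(0x09,0xd2) = 0xdb
[9] mask-off/keep = 0x40
[10] mask-off/keep = 0x69
[11] mask-off/keep = 0x0e
[12] mask-off/keep = 0x97
[13] mask-off/keep = 0xb2
[14] xor(0xe4,0x5d) = 0xb9
[15] mask-off/keep = 0xc9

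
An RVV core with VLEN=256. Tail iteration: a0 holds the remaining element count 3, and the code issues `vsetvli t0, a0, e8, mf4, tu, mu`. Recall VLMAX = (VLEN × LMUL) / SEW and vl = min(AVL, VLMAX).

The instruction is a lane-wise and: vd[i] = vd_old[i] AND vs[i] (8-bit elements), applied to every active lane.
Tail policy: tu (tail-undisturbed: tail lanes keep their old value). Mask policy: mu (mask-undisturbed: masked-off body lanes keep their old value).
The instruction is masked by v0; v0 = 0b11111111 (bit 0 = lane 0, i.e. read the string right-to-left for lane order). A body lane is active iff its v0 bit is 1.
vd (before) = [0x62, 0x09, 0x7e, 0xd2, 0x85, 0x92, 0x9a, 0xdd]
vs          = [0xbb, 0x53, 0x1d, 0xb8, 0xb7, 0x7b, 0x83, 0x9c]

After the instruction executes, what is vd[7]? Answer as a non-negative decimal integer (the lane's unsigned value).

vd[7] = 221

VLMAX = VLEN×LMUL/SEW = 256×1/4/8 = 8
vl = min(AVL, VLMAX) = min(3, 8) = 3
vd[0] and(0x62,0xbb) -> 0x22
vd[1] and(0x09,0x53) -> 0x01
vd[2] and(0x7e,0x1d) -> 0x1c
vd[3] tail/keep -> 0xd2
vd[4] tail/keep -> 0x85
vd[5] tail/keep -> 0x92
vd[6] tail/keep -> 0x9a
vd[7] tail/keep -> 0xdd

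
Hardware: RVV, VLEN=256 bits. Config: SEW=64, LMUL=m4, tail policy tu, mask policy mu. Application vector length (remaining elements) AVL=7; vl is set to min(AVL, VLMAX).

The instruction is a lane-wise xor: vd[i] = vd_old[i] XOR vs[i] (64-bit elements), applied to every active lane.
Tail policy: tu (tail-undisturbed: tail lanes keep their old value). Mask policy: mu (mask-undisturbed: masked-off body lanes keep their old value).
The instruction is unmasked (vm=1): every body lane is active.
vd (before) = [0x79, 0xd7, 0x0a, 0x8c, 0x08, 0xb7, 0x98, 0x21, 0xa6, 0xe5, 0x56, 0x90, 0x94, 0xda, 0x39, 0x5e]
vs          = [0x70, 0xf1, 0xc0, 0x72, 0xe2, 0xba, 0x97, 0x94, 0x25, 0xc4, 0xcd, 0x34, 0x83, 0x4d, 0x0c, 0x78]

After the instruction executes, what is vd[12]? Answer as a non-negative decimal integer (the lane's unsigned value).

VLMAX = (256 × 4) / 64 = 16 lanes
vl = min(AVL, VLMAX) = min(7, 16) = 7
[0] xor(0x79,0x70) = 0x09
[1] xor(0xd7,0xf1) = 0x26
[2] xor(0x0a,0xc0) = 0xca
[3] xor(0x8c,0x72) = 0xfe
[4] xor(0x08,0xe2) = 0xea
[5] xor(0xb7,0xba) = 0x0d
[6] xor(0x98,0x97) = 0x0f
[7] tail/keep = 0x21
[8] tail/keep = 0xa6
[9] tail/keep = 0xe5
[10] tail/keep = 0x56
[11] tail/keep = 0x90
[12] tail/keep = 0x94
[13] tail/keep = 0xda
[14] tail/keep = 0x39
[15] tail/keep = 0x5e

vd[12] = 148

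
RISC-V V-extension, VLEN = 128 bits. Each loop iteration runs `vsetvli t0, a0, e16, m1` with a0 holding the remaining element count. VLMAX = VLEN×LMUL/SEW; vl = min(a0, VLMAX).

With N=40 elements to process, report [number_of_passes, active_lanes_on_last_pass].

VLMAX = VLEN×LMUL/SEW = 128×1/16 = 8
iterations = ceil(40/8) = 5; final-pass vl = 8

[iterations, last_vl] = [5, 8]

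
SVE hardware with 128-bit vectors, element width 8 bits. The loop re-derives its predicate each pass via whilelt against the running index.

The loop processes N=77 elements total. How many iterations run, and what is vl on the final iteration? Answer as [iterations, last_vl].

register lanes = 128/8 = 16
N=77: ⌈77/16⌉ = 5 iters; last vl = 77 − 4×16 = 13

[iterations, last_vl] = [5, 13]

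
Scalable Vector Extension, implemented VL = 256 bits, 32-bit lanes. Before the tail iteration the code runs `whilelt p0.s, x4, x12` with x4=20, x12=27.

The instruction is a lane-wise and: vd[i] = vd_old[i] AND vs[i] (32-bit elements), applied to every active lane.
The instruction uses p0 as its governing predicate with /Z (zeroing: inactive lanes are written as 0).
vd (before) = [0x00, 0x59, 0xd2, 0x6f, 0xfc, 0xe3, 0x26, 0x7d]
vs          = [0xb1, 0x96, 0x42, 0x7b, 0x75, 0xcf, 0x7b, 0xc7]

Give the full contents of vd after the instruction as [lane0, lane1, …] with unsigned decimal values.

vd = [0, 16, 66, 107, 116, 195, 34, 0]

lane count: 256 div 32 = 8
active while 20+j < 27, i.e. j ∈ [0,7) capped at 8 ⇒ 7
lane  0: and(0x00,0xb1) ⇒ 0x00
lane  1: and(0x59,0x96) ⇒ 0x10
lane  2: and(0xd2,0x42) ⇒ 0x42
lane  3: and(0x6f,0x7b) ⇒ 0x6b
lane  4: and(0xfc,0x75) ⇒ 0x74
lane  5: and(0xe3,0xcf) ⇒ 0xc3
lane  6: and(0x26,0x7b) ⇒ 0x22
lane  7: tail/zero ⇒ 0x00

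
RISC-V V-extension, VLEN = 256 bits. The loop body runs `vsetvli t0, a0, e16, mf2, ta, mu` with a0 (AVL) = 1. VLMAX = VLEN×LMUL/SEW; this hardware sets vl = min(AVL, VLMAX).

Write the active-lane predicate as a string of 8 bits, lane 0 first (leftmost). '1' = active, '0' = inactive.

lanes per group: 256·1/2/16 = 8
vl = min(AVL, VLMAX) = min(1, 8) = 1
bits (lane 0 leftmost): 10000000

predicate = 10000000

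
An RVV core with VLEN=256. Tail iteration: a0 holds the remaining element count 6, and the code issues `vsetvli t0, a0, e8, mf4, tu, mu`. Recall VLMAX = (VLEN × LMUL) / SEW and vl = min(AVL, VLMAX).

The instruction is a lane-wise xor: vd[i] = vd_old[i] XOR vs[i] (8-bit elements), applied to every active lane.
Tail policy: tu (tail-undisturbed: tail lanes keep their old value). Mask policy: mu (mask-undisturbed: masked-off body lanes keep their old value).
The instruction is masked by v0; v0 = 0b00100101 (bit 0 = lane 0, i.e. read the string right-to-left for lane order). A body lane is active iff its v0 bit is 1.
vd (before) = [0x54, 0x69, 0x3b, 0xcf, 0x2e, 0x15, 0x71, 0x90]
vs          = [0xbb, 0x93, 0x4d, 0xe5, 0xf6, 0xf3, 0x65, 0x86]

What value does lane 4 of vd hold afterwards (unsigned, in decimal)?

vd[4] = 46

lanes per group: 256·1/4/8 = 8
vl = min(AVL, VLMAX) = min(6, 8) = 6
lane  0: xor(0x54,0xbb) ⇒ 0xef
lane  1: mask-off/keep ⇒ 0x69
lane  2: xor(0x3b,0x4d) ⇒ 0x76
lane  3: mask-off/keep ⇒ 0xcf
lane  4: mask-off/keep ⇒ 0x2e
lane  5: xor(0x15,0xf3) ⇒ 0xe6
lane  6: tail/keep ⇒ 0x71
lane  7: tail/keep ⇒ 0x90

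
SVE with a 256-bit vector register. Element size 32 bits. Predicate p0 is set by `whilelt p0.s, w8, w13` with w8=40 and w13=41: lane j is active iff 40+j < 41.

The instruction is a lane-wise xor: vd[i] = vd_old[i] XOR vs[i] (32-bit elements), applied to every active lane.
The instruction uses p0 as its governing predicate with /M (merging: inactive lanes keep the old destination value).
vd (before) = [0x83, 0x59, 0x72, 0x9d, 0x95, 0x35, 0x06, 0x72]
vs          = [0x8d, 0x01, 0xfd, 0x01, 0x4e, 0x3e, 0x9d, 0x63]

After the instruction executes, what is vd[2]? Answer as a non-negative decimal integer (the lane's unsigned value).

register lanes = 256/32 = 8
active while 40+j < 41, i.e. j ∈ [0,1) capped at 8 ⇒ 1
  i=0: xor(0x83,0x8d) → 14
  i=1: tail/keep → 89
  i=2: tail/keep → 114
  i=3: tail/keep → 157
  i=4: tail/keep → 149
  i=5: tail/keep → 53
  i=6: tail/keep → 6
  i=7: tail/keep → 114

vd[2] = 114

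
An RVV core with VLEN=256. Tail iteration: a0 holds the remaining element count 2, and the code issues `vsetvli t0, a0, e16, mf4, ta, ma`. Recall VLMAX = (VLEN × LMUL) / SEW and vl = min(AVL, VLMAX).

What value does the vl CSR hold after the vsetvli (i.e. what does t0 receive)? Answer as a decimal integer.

VLMAX = (256 × 1/4) / 16 = 4 lanes
AVL=2 ≤ VLMAX=4, so vl = 2

vl = 2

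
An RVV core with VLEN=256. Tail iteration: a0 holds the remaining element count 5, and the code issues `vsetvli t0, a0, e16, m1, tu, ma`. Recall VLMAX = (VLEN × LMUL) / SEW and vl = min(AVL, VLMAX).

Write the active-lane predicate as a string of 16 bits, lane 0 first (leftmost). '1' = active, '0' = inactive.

predicate = 1111100000000000

VLMAX = (256 × 1) / 16 = 16 lanes
vl ← min(5, 16) = 5
bits (lane 0 leftmost): 1111100000000000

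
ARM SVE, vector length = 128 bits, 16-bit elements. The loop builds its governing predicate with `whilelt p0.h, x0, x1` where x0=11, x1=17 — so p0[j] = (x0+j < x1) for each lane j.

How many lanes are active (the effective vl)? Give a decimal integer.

register lanes = 128/16 = 8
active while 11+j < 17, i.e. j ∈ [0,6) capped at 8 ⇒ 6

vl = 6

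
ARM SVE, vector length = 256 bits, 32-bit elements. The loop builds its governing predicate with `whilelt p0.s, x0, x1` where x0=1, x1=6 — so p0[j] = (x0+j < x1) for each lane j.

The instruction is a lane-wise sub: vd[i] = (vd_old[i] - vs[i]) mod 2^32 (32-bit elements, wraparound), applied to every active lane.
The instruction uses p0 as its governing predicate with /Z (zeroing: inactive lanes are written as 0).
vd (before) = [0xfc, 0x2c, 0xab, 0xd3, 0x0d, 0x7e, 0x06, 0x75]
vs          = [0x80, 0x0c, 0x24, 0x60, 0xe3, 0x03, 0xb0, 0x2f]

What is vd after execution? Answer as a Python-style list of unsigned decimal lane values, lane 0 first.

lane count: 256 div 32 = 8
whilelt: lane j active iff 1+j < 6 → j < 5 → 5 active
lane  0: sub(0xfc,0x80) ⇒ 0x7c
lane  1: sub(0x2c,0x0c) ⇒ 0x20
lane  2: sub(0xab,0x24) ⇒ 0x87
lane  3: sub(0xd3,0x60) ⇒ 0x73
lane  4: sub(0x0d,0xe3) ⇒ 0xffffff2a
lane  5: tail/zero ⇒ 0x00
lane  6: tail/zero ⇒ 0x00
lane  7: tail/zero ⇒ 0x00

vd = [124, 32, 135, 115, 4294967082, 0, 0, 0]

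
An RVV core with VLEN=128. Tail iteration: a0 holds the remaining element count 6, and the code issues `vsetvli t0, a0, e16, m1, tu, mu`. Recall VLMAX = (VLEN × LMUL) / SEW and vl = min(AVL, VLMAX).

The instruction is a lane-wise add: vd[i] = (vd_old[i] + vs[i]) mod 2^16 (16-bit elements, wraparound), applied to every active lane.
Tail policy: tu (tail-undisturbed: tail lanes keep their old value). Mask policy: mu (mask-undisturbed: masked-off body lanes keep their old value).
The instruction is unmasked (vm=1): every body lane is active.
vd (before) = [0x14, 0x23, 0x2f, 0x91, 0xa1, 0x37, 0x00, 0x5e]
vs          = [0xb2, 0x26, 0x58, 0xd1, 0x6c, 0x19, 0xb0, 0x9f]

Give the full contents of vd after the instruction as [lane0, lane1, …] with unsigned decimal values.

VLMAX = (128 × 1) / 16 = 8 lanes
vl ← min(6, 8) = 6
lane  0: add(0x14,0xb2) ⇒ 0xc6
lane  1: add(0x23,0x26) ⇒ 0x49
lane  2: add(0x2f,0x58) ⇒ 0x87
lane  3: add(0x91,0xd1) ⇒ 0x162
lane  4: add(0xa1,0x6c) ⇒ 0x10d
lane  5: add(0x37,0x19) ⇒ 0x50
lane  6: tail/keep ⇒ 0x00
lane  7: tail/keep ⇒ 0x5e

vd = [198, 73, 135, 354, 269, 80, 0, 94]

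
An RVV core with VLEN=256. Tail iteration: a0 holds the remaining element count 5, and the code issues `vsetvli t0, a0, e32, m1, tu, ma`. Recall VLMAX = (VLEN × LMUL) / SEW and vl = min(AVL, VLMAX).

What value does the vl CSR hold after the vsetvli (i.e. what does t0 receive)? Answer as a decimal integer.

VLMAX = (256 × 1) / 32 = 8 lanes
vl = min(AVL, VLMAX) = min(5, 8) = 5

vl = 5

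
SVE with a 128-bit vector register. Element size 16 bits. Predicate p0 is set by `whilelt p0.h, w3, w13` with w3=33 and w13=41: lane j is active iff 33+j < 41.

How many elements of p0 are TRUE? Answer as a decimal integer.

vl = 8

128-bit reg / 16-bit elem → 8 lanes
whilelt: lane j active iff 33+j < 41 → j < 8 → 8 active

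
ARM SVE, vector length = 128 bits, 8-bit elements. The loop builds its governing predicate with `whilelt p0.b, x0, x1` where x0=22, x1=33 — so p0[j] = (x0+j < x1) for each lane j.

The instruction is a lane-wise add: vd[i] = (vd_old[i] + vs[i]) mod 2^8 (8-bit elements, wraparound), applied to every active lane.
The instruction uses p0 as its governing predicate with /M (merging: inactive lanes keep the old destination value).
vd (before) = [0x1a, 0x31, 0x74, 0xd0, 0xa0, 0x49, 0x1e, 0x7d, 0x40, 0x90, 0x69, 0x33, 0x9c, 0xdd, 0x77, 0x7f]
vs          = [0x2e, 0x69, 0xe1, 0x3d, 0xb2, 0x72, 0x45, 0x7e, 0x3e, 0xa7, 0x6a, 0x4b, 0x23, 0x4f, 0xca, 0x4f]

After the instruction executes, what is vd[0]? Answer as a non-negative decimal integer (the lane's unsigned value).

vd[0] = 72

lane count: 128 div 8 = 16
active while 22+j < 33, i.e. j ∈ [0,11) capped at 16 ⇒ 11
vd[0] add(0x1a,0x2e) -> 0x48
vd[1] add(0x31,0x69) -> 0x9a
vd[2] add(0x74,0xe1) -> 0x55
vd[3] add(0xd0,0x3d) -> 0x0d
vd[4] add(0xa0,0xb2) -> 0x52
vd[5] add(0x49,0x72) -> 0xbb
vd[6] add(0x1e,0x45) -> 0x63
vd[7] add(0x7d,0x7e) -> 0xfb
vd[8] add(0x40,0x3e) -> 0x7e
vd[9] add(0x90,0xa7) -> 0x37
vd[10] add(0x69,0x6a) -> 0xd3
vd[11] tail/keep -> 0x33
vd[12] tail/keep -> 0x9c
vd[13] tail/keep -> 0xdd
vd[14] tail/keep -> 0x77
vd[15] tail/keep -> 0x7f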